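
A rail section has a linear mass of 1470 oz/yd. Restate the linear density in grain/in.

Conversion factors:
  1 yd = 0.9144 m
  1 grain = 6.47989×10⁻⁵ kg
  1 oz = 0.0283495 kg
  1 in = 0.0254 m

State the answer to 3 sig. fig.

1470 oz/yd × 0.0283495 kg/oz ÷ 0.9144 m/yd = 45.575 kg/m
45.575 kg/m ÷ 6.47989×10⁻⁵ kg/grain × 0.0254 m/in = 17864.6 grain/in

1.79×10⁴ grain/in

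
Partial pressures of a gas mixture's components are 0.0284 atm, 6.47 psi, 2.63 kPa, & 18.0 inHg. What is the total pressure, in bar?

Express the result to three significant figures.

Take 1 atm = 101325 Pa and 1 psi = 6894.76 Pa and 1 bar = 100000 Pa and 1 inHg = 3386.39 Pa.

0.0284 atm × 101325 = 2877.63 Pa
6.47 psi × 6894.76 = 44609.1 Pa
2.63 kPa × 1000 = 2630 Pa
18.0 inHg × 3386.39 = 60955 Pa
Total: 2877.63 + 44609.1 + 2630 + 60955 = 111072 Pa
In bar: 111072 / 100000 = 1.11072 bar

1.11 bar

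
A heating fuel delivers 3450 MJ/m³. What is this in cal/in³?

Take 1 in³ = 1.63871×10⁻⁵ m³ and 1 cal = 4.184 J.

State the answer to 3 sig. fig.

1.35×10⁴ cal/in³

3450 MJ/m³ × 1000000 J/MJ = 3.45×10⁹ J/m³
3.45×10⁹ J/m³ ÷ 4.184 J/cal × 1.63871×10⁻⁵ m³/in³ = 13512.3 cal/in³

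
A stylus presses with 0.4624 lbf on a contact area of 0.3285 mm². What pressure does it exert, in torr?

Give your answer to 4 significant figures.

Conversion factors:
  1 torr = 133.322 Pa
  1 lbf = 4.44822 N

4.696×10⁴ torr

0.4624 lbf × 4.44822 → 2.05686 N
0.3285 mm² × 10⁻⁶ → 3.285×10⁻⁷ m²
P = F / A = 2.05686 N / 3.285×10⁻⁷ m² = 6.26137×10⁶ Pa
6.26137×10⁶ Pa ÷ (133.322 Pa/torr) = 46964.3 torr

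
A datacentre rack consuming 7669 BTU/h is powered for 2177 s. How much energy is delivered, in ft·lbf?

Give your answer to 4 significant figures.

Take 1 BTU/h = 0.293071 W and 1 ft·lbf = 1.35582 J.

7669 BTU/h × 0.293071 → 2247.56 W
E = P × t = 2247.56 W × 2177 s = 4.89294×10⁶ J
4.89294×10⁶ J ÷ (1.35582 J/ft·lbf) = 3.60884×10⁶ ft·lbf

3.609×10⁶ ft·lbf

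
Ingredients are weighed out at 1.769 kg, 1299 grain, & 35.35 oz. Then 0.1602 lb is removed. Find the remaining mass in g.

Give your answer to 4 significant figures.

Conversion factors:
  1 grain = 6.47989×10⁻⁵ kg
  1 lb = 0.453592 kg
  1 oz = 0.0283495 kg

1.769 kg (already kg)
1299 grain × 6.47989×10⁻⁵ = 0.0841738 kg
35.35 oz × 0.0283495 = 1.00215 kg
0.1602 lb × 0.453592 = 0.0726654 kg
Result: 1.769 + 0.0841738 + 1.00215 − 0.0726654 = 2.78266 kg
In g: 2.78266 / 0.001 = 2782.66 g

2783 g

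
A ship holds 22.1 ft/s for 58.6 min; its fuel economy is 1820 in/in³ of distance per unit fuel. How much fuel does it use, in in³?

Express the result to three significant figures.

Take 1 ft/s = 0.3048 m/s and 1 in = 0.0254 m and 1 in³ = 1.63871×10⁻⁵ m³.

512 in³

22.1 ft/s → 6.73608 m/s
58.6 min → 3516 s
d = v × t = 6.73608 × 3516 = 23684.1 m
1820 in/in³ → 2.821×10⁶ m/m³
V = d / (distance per unit fuel) = 23684.1 / 2.821×10⁶ = 0.00839564 m³
In in³: 0.00839564 / 1.63871×10⁻⁵ = 512.332 in³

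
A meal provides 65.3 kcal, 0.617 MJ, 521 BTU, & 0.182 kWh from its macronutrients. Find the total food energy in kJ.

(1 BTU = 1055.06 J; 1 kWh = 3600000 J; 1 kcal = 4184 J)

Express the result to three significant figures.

65.3 kcal × 4184 → 273215 J
0.617 MJ × 1000000 → 617000 J
521 BTU × 1055.06 → 549686 J
0.182 kWh × 3600000 → 655200 J
Sum: 273215 + 617000 + 549686 + 655200 = 2.0951×10⁶ J
In kJ: 2.0951×10⁶ / 1000 = 2095.1 kJ

2100 kJ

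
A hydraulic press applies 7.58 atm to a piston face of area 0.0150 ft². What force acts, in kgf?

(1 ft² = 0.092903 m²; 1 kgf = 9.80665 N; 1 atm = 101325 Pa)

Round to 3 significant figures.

7.58 atm × 101325 = 768044 Pa
0.0150 ft² × 0.092903 = 0.00139354 m²
F = P × A = 768044 Pa × 0.00139354 m² = 1070.3 N
1070.3 N ÷ (9.80665 N/kgf) = 109.14 kgf

109 kgf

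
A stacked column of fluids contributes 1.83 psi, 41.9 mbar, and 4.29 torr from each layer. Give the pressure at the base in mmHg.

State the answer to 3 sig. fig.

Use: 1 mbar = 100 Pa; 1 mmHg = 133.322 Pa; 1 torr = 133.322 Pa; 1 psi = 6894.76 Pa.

130 mmHg

1.83 psi × 6894.76 = 12617.4 Pa
41.9 mbar × 100 = 4190 Pa
4.29 torr × 133.322 = 571.951 Pa
Total: 12617.4 + 4190 + 571.951 = 17379.4 Pa
In mmHg: 17379.4 / 133.322 = 130.357 mmHg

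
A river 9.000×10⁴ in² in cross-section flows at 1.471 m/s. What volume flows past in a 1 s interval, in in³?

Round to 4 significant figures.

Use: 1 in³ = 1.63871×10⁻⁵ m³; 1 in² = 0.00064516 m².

9.000×10⁴ in² × 0.00064516 → 58.0644 m²
V = v × A × t = 1.471 m/s × 58.0644 m² × 1 s = 85.4127 m³
85.4127 m³ ÷ (1.63871×10⁻⁵ m³/in³) = 5.21219×10⁶ in³

5.212×10⁶ in³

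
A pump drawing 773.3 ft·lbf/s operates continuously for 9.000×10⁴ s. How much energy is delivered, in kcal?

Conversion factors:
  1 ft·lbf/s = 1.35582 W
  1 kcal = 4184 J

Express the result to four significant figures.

773.3 ft·lbf/s × 1.35582 → 1048.46 W
E = P × t = 1048.46 W × 90000 s = 9.43614×10⁷ J
9.43614×10⁷ J ÷ (4184 J/kcal) = 22552.9 kcal

2.255×10⁴ kcal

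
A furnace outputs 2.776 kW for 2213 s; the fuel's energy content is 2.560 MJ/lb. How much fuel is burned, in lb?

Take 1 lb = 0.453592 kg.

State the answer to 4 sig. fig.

2.400 lb

2.776 kW → 2776 W
E = P × t = 2776 × 2213 = 6.14329×10⁶ J
2.560 MJ/lb → 5.64384×10⁶ J/kg
m = E / e_s = 6.14329×10⁶ / 5.64384×10⁶ = 1.08849 kg
In lb: 1.08849 / 0.453592 = 2.39971 lb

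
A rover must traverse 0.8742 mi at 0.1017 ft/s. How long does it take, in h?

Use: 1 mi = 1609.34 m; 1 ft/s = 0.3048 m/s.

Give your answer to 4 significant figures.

12.61 h

0.8742 mi × 1609.34 → 1406.89 m
0.1017 ft/s × 0.3048 → 0.0309982 m/s
t = d / v = 1406.89 m / 0.0309982 m/s = 45386.2 s
45386.2 s ÷ (3600 s/h) = 12.6073 h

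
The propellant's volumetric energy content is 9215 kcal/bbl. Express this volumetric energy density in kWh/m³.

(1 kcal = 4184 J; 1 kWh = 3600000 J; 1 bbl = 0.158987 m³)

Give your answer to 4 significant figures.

67.36 kWh/m³

9215 kcal/bbl × 4184 J/kcal ÷ 0.158987 m³/bbl = 2.42508×10⁸ J/m³
2.42508×10⁸ J/m³ ÷ 3600000 J/kWh = 67.3633 kWh/m³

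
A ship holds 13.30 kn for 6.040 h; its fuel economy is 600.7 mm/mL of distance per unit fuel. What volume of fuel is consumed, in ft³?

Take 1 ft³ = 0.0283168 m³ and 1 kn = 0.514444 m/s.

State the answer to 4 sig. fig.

8.746 ft³

13.30 kn → 6.84211 m/s
6.040 h → 21744 s
d = v × t = 6.84211 × 21744 = 148775 m
600.7 mm/mL → 600700 m/m³
V = d / (distance per unit fuel) = 148775 / 600700 = 0.247669 m³
In ft³: 0.247669 / 0.0283168 = 8.74636 ft³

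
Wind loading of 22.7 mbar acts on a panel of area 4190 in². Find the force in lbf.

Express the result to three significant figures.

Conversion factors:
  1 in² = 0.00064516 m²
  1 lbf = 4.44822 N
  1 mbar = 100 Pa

1380 lbf

22.7 mbar × 100 → 2270 Pa
4190 in² × 0.00064516 → 2.70322 m²
F = P × A = 2270 Pa × 2.70322 m² = 6136.31 N
6136.31 N ÷ (4.44822 N/lbf) = 1379.5 lbf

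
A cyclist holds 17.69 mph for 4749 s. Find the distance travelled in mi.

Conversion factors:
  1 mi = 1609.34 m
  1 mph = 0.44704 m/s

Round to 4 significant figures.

23.34 mi

17.69 mph × 0.44704 = 7.90814 m/s
d = v × t = 7.90814 m/s × 4749 s = 37555.8 m
37555.8 m ÷ (1609.34 m/mi) = 23.3362 mi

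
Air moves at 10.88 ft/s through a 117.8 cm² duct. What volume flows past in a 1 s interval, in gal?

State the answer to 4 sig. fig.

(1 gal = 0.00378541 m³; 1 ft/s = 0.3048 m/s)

10.32 gal

10.88 ft/s × 0.3048 → 3.31622 m/s
117.8 cm² × 0.0001 → 0.01178 m²
V = v × A × t = 3.31622 m/s × 0.01178 m² × 1 s = 0.0390651 m³
0.0390651 m³ ÷ (0.00378541 m³/gal) = 10.3199 gal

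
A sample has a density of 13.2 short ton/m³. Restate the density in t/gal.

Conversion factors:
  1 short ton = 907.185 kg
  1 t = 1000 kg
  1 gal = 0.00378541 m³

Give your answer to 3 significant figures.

0.0453 t/gal

13.2 short ton/m³ × 907.185 kg/short ton = 11974.8 kg/m³
11974.8 kg/m³ ÷ 1000 kg/t × 0.00378541 m³/gal = 0.0453295 t/gal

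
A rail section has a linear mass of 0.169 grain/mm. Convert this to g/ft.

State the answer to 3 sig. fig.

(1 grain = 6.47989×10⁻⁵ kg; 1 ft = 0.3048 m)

0.169 grain/mm × 6.47989×10⁻⁵ kg/grain ÷ 0.001 m/mm = 0.010951 kg/m
0.010951 kg/m ÷ 0.001 kg/g × 0.3048 m/ft = 3.33786 g/ft

3.34 g/ft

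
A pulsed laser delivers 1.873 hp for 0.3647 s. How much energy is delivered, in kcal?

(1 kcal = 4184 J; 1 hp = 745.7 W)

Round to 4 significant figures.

1.873 hp × 745.7 → 1396.7 W
E = P × t = 1396.7 W × 0.3647 s = 509.376 J
509.376 J ÷ (4184 J/kcal) = 0.121744 kcal

0.1217 kcal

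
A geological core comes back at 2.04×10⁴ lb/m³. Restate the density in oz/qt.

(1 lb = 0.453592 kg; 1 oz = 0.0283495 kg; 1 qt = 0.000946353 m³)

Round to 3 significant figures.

309 oz/qt

2.04×10⁴ lb/m³ × 0.453592 kg/lb = 9253.28 kg/m³
9253.28 kg/m³ ÷ 0.0283495 kg/oz × 0.000946353 m³/qt = 308.89 oz/qt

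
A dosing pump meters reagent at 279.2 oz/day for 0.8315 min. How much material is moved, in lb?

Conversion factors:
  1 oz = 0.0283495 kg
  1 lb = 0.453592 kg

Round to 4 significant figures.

0.01008 lb

279.2 oz/day → 9.16109×10⁻⁵ kg/s
0.8315 min → 49.89 s
m = ṁ × t = 9.16109×10⁻⁵ × 49.89 = 0.00457047 kg
In lb: 0.00457047 / 0.453592 = 0.0100762 lb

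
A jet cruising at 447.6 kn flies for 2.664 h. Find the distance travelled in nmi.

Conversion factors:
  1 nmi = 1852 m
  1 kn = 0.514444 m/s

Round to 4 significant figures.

447.6 kn × 0.514444 = 230.265 m/s
2.664 h × 3600 = 9590.4 s
d = v × t = 230.265 m/s × 9590.4 s = 2.20833×10⁶ m
2.20833×10⁶ m ÷ (1852 m/nmi) = 1192.4 nmi

1192 nmi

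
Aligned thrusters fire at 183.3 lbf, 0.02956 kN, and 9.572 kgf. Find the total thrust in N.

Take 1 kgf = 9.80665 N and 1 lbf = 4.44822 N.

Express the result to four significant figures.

183.3 lbf × 4.44822 → 815.359 N
0.02956 kN × 1000 → 29.56 N
9.572 kgf × 9.80665 → 93.8693 N
Sum: 815.359 + 29.56 + 93.8693 = 938.788 N

938.8 N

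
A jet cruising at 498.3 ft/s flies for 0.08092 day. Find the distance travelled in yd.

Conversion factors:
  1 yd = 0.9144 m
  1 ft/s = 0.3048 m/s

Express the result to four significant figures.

498.3 ft/s × 0.3048 = 151.882 m/s
0.08092 day × 86400 = 6991.49 s
d = v × t = 151.882 m/s × 6991.49 s = 1.06188×10⁶ m
1.06188×10⁶ m ÷ (0.9144 m/yd) = 1.16129×10⁶ yd

1.161×10⁶ yd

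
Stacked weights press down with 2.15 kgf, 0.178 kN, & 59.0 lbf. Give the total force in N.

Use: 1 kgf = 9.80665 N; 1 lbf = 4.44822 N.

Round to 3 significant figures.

462 N

2.15 kgf × 9.80665 = 21.0843 N
0.178 kN × 1000 = 178 N
59.0 lbf × 4.44822 = 262.445 N
Combined: 21.0843 + 178 + 262.445 = 461.529 N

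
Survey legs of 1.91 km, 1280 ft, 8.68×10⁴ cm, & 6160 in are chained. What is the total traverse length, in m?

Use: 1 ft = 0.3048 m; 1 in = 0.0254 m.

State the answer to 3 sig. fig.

1.91 km × 1000 → 1910 m
1280 ft × 0.3048 → 390.144 m
8.68×10⁴ cm × 0.01 → 868 m
6160 in × 0.0254 → 156.464 m
Sum: 1910 + 390.144 + 868 + 156.464 = 3324.61 m

3320 m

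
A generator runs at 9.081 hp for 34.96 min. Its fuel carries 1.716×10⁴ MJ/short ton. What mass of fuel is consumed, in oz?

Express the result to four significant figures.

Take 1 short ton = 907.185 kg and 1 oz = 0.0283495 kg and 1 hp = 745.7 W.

26.49 oz

9.081 hp → 6771.7 W
34.96 min → 2097.6 s
E = P × t = 6771.7 × 2097.6 = 1.42043×10⁷ J
1.716×10⁴ MJ/short ton → 1.89157×10⁷ J/kg
m = E / e_s = 1.42043×10⁷ / 1.89157×10⁷ = 0.750926 kg
In oz: 0.750926 / 0.0283495 = 26.4882 oz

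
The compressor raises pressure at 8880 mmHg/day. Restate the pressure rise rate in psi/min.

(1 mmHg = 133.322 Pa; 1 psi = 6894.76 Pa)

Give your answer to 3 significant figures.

0.119 psi/min

8880 mmHg/day × 133.322 Pa/mmHg ÷ 86400 s/day = 13.7025 Pa/s
13.7025 Pa/s ÷ 6894.76 Pa/psi × 60 s/min = 0.119243 psi/min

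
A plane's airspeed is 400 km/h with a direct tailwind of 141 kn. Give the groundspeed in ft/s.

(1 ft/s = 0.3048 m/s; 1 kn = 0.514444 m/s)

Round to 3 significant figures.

400 km/h × (1/3.6) = 111.111 m/s
141 kn × 0.514444 = 72.5366 m/s
Sum: 111.111 + 72.5366 = 183.648 m/s
In ft/s: 183.648 / 0.3048 = 602.52 ft/s

603 ft/s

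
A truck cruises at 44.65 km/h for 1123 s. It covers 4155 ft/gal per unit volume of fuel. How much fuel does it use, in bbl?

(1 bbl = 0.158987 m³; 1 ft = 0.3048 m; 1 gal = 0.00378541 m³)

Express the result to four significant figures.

0.2619 bbl

44.65 km/h → 12.4028 m/s
d = v × t = 12.4028 × 1123 = 13928.3 m
4155 ft/gal → 334559 m/m³
V = d / (distance per unit fuel) = 13928.3 / 334559 = 0.0416318 m³
In bbl: 0.0416318 / 0.158987 = 0.261857 bbl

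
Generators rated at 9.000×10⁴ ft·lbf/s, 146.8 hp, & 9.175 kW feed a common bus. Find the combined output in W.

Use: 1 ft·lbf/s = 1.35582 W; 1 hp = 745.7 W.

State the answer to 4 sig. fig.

9.000×10⁴ ft·lbf/s × 1.35582 = 122024 W
146.8 hp × 745.7 = 109469 W
9.175 kW × 1000 = 9175 W
Sum: 122024 + 109469 + 9175 = 240668 W

2.407×10⁵ W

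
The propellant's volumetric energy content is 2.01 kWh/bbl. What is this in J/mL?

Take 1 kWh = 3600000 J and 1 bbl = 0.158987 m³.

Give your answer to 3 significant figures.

45.5 J/mL

2.01 kWh/bbl × 3600000 J/kWh ÷ 0.158987 m³/bbl = 4.55132×10⁷ J/m³
4.55132×10⁷ J/m³ × 10⁻⁶ m³/mL = 45.5132 J/mL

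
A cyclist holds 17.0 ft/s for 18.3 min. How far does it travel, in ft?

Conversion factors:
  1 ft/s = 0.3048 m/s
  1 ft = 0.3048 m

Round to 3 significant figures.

1.87×10⁴ ft

17.0 ft/s × 0.3048 → 5.1816 m/s
18.3 min × 60 → 1098 s
d = v × t = 5.1816 m/s × 1098 s = 5689.4 m
5689.4 m ÷ (0.3048 m/ft) = 18666 ft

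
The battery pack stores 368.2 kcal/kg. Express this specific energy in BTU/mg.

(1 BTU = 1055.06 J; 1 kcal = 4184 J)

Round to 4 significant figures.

0.001460 BTU/mg

368.2 kcal/kg × 4184 J/kcal = 1.54055×10⁶ J/kg
1.54055×10⁶ J/kg ÷ 1055.06 J/BTU × 10⁻⁶ kg/mg = 0.00146015 BTU/mg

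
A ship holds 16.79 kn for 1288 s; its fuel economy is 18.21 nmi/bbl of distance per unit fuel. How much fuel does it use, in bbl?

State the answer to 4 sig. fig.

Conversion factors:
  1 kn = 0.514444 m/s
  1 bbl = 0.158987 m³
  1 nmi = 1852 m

16.79 kn → 8.63751 m/s
d = v × t = 8.63751 × 1288 = 11125.1 m
18.21 nmi/bbl → 212124 m/m³
V = d / (distance per unit fuel) = 11125.1 / 212124 = 0.0524462 m³
In bbl: 0.0524462 / 0.158987 = 0.329877 bbl

0.3299 bbl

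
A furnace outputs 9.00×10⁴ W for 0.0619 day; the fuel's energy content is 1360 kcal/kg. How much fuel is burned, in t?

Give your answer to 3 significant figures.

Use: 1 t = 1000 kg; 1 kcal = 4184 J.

0.0619 day → 5348.16 s
E = P × t = 90000 × 5348.16 = 4.81334×10⁸ J
1360 kcal/kg → 5.69024×10⁶ J/kg
m = E / e_s = 4.81334×10⁸ / 5.69024×10⁶ = 84.5894 kg
In t: 84.5894 / 1000 = 0.0845894 t

0.0846 t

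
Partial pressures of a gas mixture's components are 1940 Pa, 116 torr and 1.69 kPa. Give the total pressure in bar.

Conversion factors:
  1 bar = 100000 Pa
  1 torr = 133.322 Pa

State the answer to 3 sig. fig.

1940 Pa (already Pa)
116 torr × 133.322 = 15465.4 Pa
1.69 kPa × 1000 = 1690 Pa
Sum: 1940 + 15465.4 + 1690 = 19095.4 Pa
In bar: 19095.4 / 100000 = 0.190954 bar

0.191 bar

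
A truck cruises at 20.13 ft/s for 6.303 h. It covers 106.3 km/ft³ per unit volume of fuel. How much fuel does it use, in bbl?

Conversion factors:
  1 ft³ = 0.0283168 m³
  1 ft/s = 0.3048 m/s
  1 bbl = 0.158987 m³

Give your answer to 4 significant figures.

0.2333 bbl

20.13 ft/s → 6.13562 m/s
6.303 h → 22690.8 s
d = v × t = 6.13562 × 22690.8 = 139222 m
106.3 km/ft³ → 3.75396×10⁶ m/m³
V = d / (distance per unit fuel) = 139222 / 3.75396×10⁶ = 0.0370867 m³
In bbl: 0.0370867 / 0.158987 = 0.233269 bbl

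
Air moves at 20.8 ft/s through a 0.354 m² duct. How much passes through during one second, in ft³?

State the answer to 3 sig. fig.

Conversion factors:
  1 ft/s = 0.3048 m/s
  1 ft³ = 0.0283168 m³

20.8 ft/s × 0.3048 → 6.33984 m/s
V = v × A × t = 6.33984 m/s × 0.354 m² × 1 s = 2.2443 m³
2.2443 m³ ÷ (0.0283168 m³/ft³) = 79.2568 ft³

79.3 ft³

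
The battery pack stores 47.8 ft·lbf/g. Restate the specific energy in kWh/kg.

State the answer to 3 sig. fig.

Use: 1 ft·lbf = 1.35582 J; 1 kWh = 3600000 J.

0.0180 kWh/kg

47.8 ft·lbf/g × 1.35582 J/ft·lbf ÷ 0.001 kg/g = 64808.2 J/kg
64808.2 J/kg ÷ 3600000 J/kWh = 0.0180023 kWh/kg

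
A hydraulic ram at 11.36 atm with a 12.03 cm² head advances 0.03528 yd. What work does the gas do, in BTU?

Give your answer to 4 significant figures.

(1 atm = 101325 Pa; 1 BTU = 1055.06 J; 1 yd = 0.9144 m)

0.04234 BTU

11.36 atm → 1.15105×10⁶ Pa
12.03 cm² → 0.001203 m²
F = P × A = 1.15105×10⁶ × 0.001203 = 1384.71 N
0.03528 yd → 0.03226 m
W = F × d = 1384.71 × 0.03226 = 44.6707 J
In BTU: 44.6707 / 1055.06 = 0.0423395 BTU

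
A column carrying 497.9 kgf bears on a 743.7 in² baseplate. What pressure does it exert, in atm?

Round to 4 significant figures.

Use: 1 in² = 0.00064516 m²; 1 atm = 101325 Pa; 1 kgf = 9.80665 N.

0.1004 atm

497.9 kgf × 9.80665 → 4882.73 N
743.7 in² × 0.00064516 → 0.479805 m²
P = F / A = 4882.73 N / 0.479805 m² = 10176.5 Pa
10176.5 Pa ÷ (101325 Pa/atm) = 0.100434 atm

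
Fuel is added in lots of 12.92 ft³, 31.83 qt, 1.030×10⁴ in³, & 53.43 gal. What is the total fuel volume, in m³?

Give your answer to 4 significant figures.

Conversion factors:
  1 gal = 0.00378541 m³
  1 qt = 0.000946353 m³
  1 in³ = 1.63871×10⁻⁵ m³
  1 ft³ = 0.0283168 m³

12.92 ft³ × 0.0283168 = 0.365853 m³
31.83 qt × 0.000946353 = 0.0301224 m³
1.030×10⁴ in³ × 1.63871×10⁻⁵ = 0.168787 m³
53.43 gal × 0.00378541 = 0.202254 m³
Total: 0.365853 + 0.0301224 + 0.168787 + 0.202254 = 0.767016 m³

0.7670 m³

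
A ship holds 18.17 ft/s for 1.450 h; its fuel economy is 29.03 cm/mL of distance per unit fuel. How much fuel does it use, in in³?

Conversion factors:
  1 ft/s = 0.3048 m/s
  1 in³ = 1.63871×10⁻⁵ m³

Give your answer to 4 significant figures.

18.17 ft/s → 5.53822 m/s
1.450 h → 5220 s
d = v × t = 5.53822 × 5220 = 28909.5 m
29.03 cm/mL → 290300 m/m³
V = d / (distance per unit fuel) = 28909.5 / 290300 = 0.0995849 m³
In in³: 0.0995849 / 1.63871×10⁻⁵ = 6077.03 in³

6077 in³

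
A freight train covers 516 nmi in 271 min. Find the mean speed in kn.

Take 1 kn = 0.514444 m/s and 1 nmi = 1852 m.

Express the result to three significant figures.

114 kn

516 nmi × 1852 → 955632 m
271 min × 60 → 16260 s
v = d / t = 955632 m / 16260 s = 58.772 m/s
58.772 m/s ÷ (0.514444 m/s/kn) = 114.244 kn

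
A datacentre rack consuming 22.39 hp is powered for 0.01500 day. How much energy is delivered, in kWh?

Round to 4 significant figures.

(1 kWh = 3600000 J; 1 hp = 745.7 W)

22.39 hp × 745.7 → 16696.2 W
0.01500 day × 86400 → 1296 s
E = P × t = 16696.2 W × 1296 s = 2.16383×10⁷ J
2.16383×10⁷ J ÷ (3600000 J/kWh) = 6.01064 kWh

6.011 kWh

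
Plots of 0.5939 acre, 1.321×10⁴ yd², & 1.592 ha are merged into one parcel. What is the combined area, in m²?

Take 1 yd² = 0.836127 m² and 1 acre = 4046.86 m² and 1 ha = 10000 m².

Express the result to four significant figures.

0.5939 acre × 4046.86 = 2403.43 m²
1.321×10⁴ yd² × 0.836127 = 11045.2 m²
1.592 ha × 10000 = 15920 m²
Combined: 2403.43 + 11045.2 + 15920 = 29368.6 m²

2.937×10⁴ m²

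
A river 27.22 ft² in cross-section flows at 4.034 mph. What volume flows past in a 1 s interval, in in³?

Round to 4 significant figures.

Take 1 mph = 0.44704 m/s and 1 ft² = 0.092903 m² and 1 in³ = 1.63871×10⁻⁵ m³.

2.783×10⁵ in³

4.034 mph × 0.44704 → 1.80336 m/s
27.22 ft² × 0.092903 → 2.52882 m²
V = v × A × t = 1.80336 m/s × 2.52882 m² × 1 s = 4.56037 m³
4.56037 m³ ÷ (1.63871×10⁻⁵ m³/in³) = 278290 in³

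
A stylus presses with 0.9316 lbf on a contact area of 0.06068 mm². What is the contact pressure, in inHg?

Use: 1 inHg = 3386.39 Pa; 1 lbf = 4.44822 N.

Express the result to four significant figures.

0.9316 lbf × 4.44822 = 4.14396 N
0.06068 mm² × 10⁻⁶ = 6.068×10⁻⁸ m²
P = F / A = 4.14396 N / 6.068×10⁻⁸ m² = 6.8292×10⁷ Pa
6.8292×10⁷ Pa ÷ (3386.39 Pa/inHg) = 20166.6 inHg

2.017×10⁴ inHg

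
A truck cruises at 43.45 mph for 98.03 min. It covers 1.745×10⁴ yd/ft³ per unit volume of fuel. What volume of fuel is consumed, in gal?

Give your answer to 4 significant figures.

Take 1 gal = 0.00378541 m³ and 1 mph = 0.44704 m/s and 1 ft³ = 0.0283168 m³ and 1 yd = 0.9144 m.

43.45 mph → 19.4239 m/s
98.03 min → 5881.8 s
d = v × t = 19.4239 × 5881.8 = 114247 m
1.745×10⁴ yd/ft³ → 563492 m/m³
V = d / (distance per unit fuel) = 114247 / 563492 = 0.202748 m³
In gal: 0.202748 / 0.00378541 = 53.5604 gal

53.56 gal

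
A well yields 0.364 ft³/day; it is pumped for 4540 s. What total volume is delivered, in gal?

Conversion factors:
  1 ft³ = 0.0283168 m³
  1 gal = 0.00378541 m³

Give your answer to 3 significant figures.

0.364 ft³/day → 1.19298×10⁻⁷ m³/s
V = Q × t = 1.19298×10⁻⁷ × 4540 = 5.41613×10⁻⁴ m³
In gal: 5.41613×10⁻⁴ / 0.00378541 = 0.143079 gal

0.143 gal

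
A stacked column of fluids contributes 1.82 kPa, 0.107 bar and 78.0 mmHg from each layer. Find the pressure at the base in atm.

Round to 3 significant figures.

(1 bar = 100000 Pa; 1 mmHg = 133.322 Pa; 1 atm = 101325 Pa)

1.82 kPa × 1000 = 1820 Pa
0.107 bar × 100000 = 10700 Pa
78.0 mmHg × 133.322 = 10399.1 Pa
Combined: 1820 + 10700 + 10399.1 = 22919.1 Pa
In atm: 22919.1 / 101325 = 0.226194 atm

0.226 atm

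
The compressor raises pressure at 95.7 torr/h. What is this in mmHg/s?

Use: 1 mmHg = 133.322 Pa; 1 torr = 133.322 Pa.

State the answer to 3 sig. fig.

95.7 torr/h × 133.322 Pa/torr ÷ 3600 s/h = 3.54414 Pa/s
3.54414 Pa/s ÷ 133.322 Pa/mmHg = 0.0265833 mmHg/s

0.0266 mmHg/s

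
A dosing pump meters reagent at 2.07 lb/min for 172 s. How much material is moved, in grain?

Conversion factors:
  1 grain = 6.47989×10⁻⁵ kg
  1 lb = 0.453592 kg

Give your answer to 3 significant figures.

4.15×10⁴ grain

2.07 lb/min → 0.0156489 kg/s
m = ṁ × t = 0.0156489 × 172 = 2.69161 kg
In grain: 2.69161 / 6.47989×10⁻⁵ = 41537.9 grain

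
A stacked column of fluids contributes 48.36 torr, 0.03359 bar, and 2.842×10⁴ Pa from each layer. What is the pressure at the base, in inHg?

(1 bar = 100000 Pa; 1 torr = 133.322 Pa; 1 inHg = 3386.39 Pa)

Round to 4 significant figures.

11.29 inHg

48.36 torr × 133.322 = 6447.45 Pa
0.03359 bar × 100000 = 3359 Pa
2.842×10⁴ Pa (already Pa)
Sum: 6447.45 + 3359 + 28420 = 38226.4 Pa
In inHg: 38226.4 / 3386.39 = 11.2882 inHg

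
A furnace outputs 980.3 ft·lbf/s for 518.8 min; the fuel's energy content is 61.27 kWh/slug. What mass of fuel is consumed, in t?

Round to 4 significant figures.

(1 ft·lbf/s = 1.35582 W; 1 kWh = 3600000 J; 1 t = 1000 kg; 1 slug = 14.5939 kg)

980.3 ft·lbf/s → 1329.11 W
518.8 min → 31128 s
E = P × t = 1329.11 × 31128 = 4.13725×10⁷ J
61.27 kWh/slug → 1.5114×10⁷ J/kg
m = E / e_s = 4.13725×10⁷ / 1.5114×10⁷ = 2.73736 kg
In t: 2.73736 / 1000 = 0.00273736 t

0.002737 t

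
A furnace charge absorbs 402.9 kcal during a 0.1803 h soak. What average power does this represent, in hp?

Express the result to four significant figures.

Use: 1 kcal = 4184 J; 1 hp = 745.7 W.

3.483 hp

402.9 kcal × 4184 = 1.68573×10⁶ J
0.1803 h × 3600 = 649.08 s
P = E / t = 1.68573×10⁶ J / 649.08 s = 2597.11 W
2597.11 W ÷ (745.7 W/hp) = 3.48278 hp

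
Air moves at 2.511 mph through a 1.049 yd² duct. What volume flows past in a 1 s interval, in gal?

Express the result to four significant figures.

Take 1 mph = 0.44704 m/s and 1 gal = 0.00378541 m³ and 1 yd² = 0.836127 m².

2.511 mph × 0.44704 = 1.12252 m/s
1.049 yd² × 0.836127 = 0.877097 m²
V = v × A × t = 1.12252 m/s × 0.877097 m² × 1 s = 0.984559 m³
0.984559 m³ ÷ (0.00378541 m³/gal) = 260.093 gal

260.1 gal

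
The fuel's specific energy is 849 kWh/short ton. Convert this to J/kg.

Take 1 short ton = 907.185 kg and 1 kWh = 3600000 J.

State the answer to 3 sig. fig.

849 kWh/short ton × 3600000 J/kWh ÷ 907.185 kg/short ton = 3.3691×10⁶ J/kg
3.3691×10⁶ J/kg  = 3.3691×10⁶ J/kg

3.37×10⁶ J/kg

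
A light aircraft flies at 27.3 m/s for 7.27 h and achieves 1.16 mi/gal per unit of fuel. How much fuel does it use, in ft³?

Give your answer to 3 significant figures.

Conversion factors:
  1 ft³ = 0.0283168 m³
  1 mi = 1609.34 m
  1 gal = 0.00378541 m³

7.27 h → 26172 s
d = v × t = 27.3 × 26172 = 714496 m
1.16 mi/gal → 493166 m/m³
V = d / (distance per unit fuel) = 714496 / 493166 = 1.44879 m³
In ft³: 1.44879 / 0.0283168 = 51.1636 ft³

51.2 ft³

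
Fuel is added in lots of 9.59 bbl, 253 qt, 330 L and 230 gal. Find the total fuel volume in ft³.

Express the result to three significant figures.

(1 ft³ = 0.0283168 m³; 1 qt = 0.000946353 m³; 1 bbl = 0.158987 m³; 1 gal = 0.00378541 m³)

105 ft³

9.59 bbl × 0.158987 → 1.52469 m³
253 qt × 0.000946353 → 0.239427 m³
330 L × 0.001 → 0.33 m³
230 gal × 0.00378541 → 0.870644 m³
Combined: 1.52469 + 0.239427 + 0.33 + 0.870644 = 2.96476 m³
In ft³: 2.96476 / 0.0283168 = 104.7 ft³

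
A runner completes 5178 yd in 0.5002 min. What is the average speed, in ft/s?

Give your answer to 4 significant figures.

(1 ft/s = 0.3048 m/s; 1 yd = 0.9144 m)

5178 yd × 0.9144 = 4734.76 m
0.5002 min × 60 = 30.012 s
v = d / t = 4734.76 m / 30.012 s = 157.762 m/s
157.762 m/s ÷ (0.3048 m/s/ft/s) = 517.592 ft/s

517.6 ft/s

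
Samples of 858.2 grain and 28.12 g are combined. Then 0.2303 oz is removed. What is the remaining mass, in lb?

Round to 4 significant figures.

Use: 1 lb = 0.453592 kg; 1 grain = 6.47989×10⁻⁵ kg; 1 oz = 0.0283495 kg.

858.2 grain × 6.47989×10⁻⁵ = 0.0556104 kg
28.12 g × 0.001 = 0.02812 kg
0.2303 oz × 0.0283495 = 0.00652889 kg
Sum: 0.0556104 + 0.02812 − 0.00652889 = 0.0772015 kg
In lb: 0.0772015 / 0.453592 = 0.1702 lb

0.1702 lb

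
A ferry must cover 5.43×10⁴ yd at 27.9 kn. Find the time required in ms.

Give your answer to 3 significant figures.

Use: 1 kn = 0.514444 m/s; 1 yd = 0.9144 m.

5.43×10⁴ yd × 0.9144 = 49651.9 m
27.9 kn × 0.514444 = 14.353 m/s
t = d / v = 49651.9 m / 14.353 m/s = 3459.34 s
3459.34 s ÷ (0.001 s/ms) = 3.45934×10⁶ ms

3.46×10⁶ ms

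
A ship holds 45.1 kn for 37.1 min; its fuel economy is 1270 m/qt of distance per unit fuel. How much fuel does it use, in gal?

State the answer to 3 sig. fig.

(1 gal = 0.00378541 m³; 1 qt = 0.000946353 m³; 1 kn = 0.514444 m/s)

45.1 kn → 23.2014 m/s
37.1 min → 2226 s
d = v × t = 23.2014 × 2226 = 51646.3 m
1270 m/qt → 1.34199×10⁶ m/m³
V = d / (distance per unit fuel) = 51646.3 / 1.34199×10⁶ = 0.0384849 m³
In gal: 0.0384849 / 0.00378541 = 10.1666 gal

10.2 gal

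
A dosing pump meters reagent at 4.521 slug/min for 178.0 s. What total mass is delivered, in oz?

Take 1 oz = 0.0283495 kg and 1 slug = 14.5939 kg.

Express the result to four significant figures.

6904 oz

4.521 slug/min → 1.09965 kg/s
m = ṁ × t = 1.09965 × 178 = 195.738 kg
In oz: 195.738 / 0.0283495 = 6904.46 oz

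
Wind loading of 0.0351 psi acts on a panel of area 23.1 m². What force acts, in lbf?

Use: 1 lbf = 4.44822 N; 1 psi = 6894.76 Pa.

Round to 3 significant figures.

0.0351 psi × 6894.76 = 242.006 Pa
F = P × A = 242.006 Pa × 23.1 m² = 5590.34 N
5590.34 N ÷ (4.44822 N/lbf) = 1256.76 lbf

1260 lbf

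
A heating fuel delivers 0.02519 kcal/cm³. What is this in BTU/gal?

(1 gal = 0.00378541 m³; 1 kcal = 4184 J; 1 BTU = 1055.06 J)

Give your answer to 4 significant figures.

0.02519 kcal/cm³ × 4184 J/kcal ÷ 10⁻⁶ m³/cm³ = 1.05395×10⁸ J/m³
1.05395×10⁸ J/m³ ÷ 1055.06 J/BTU × 0.00378541 m³/gal = 378.143 BTU/gal

378.1 BTU/gal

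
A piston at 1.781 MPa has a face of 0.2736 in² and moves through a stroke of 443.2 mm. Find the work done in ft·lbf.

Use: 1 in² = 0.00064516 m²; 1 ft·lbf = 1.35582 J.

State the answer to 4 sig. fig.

1.781 MPa → 1.781×10⁶ Pa
0.2736 in² → 1.76516×10⁻⁴ m²
F = P × A = 1.781×10⁶ × 1.76516×10⁻⁴ = 314.375 N
443.2 mm → 0.4432 m
W = F × d = 314.375 × 0.4432 = 139.331 J
In ft·lbf: 139.331 / 1.35582 = 102.765 ft·lbf

102.8 ft·lbf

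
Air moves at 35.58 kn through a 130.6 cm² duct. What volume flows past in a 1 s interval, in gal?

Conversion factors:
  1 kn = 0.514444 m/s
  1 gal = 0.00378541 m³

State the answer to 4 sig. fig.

63.15 gal

35.58 kn × 0.514444 → 18.3039 m/s
130.6 cm² × 0.0001 → 0.01306 m²
V = v × A × t = 18.3039 m/s × 0.01306 m² × 1 s = 0.239049 m³
0.239049 m³ ÷ (0.00378541 m³/gal) = 63.1501 gal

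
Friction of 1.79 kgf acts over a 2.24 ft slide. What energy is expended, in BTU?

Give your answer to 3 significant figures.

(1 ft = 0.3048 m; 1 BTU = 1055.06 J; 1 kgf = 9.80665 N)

1.79 kgf × 9.80665 → 17.5539 N
2.24 ft × 0.3048 → 0.682752 m
W = F × d = 17.5539 N × 0.682752 m = 11.985 J
11.985 J ÷ (1055.06 J/BTU) = 0.0113595 BTU

0.0114 BTU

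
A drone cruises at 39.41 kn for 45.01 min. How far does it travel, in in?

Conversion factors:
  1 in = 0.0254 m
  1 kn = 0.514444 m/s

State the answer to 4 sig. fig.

39.41 kn × 0.514444 = 20.2742 m/s
45.01 min × 60 = 2700.6 s
d = v × t = 20.2742 m/s × 2700.6 s = 54752.5 m
54752.5 m ÷ (0.0254 m/in) = 2.15561×10⁶ in

2.156×10⁶ in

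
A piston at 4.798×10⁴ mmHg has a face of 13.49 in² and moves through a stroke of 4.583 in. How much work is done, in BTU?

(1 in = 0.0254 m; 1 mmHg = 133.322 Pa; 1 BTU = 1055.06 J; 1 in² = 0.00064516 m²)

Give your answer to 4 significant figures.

4.798×10⁴ mmHg → 6.39679×10⁶ Pa
13.49 in² → 0.00870321 m²
F = P × A = 6.39679×10⁶ × 0.00870321 = 55672.6 N
4.583 in → 0.116408 m
W = F × d = 55672.6 × 0.116408 = 6480.74 J
In BTU: 6480.74 / 1055.06 = 6.14253 BTU

6.143 BTU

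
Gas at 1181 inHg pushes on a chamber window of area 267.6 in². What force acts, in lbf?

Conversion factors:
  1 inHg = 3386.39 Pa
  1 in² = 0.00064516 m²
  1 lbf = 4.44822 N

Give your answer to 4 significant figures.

1.552×10⁵ lbf

1181 inHg × 3386.39 = 3.99933×10⁶ Pa
267.6 in² × 0.00064516 = 0.172645 m²
F = P × A = 3.99933×10⁶ Pa × 0.172645 m² = 690464 N
690464 N ÷ (4.44822 N/lbf) = 155223 lbf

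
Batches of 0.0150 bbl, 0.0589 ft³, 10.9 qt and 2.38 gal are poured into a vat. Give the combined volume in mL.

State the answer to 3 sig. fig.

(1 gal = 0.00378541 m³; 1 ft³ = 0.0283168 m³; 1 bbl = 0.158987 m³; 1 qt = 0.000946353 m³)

2.34×10⁴ mL

0.0150 bbl × 0.158987 = 0.0023848 m³
0.0589 ft³ × 0.0283168 = 0.00166786 m³
10.9 qt × 0.000946353 = 0.0103152 m³
2.38 gal × 0.00378541 = 0.00900928 m³
Total: 0.0023848 + 0.00166786 + 0.0103152 + 0.00900928 = 0.0233771 m³
In mL: 0.0233771 / 10⁻⁶ = 23377.1 mL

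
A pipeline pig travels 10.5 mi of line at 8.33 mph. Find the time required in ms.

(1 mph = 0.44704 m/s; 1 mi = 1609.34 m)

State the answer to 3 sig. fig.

4.54×10⁶ ms

10.5 mi × 1609.34 = 16898.1 m
8.33 mph × 0.44704 = 3.72384 m/s
t = d / v = 16898.1 m / 3.72384 m/s = 4537.82 s
4537.82 s ÷ (0.001 s/ms) = 4.53782×10⁶ ms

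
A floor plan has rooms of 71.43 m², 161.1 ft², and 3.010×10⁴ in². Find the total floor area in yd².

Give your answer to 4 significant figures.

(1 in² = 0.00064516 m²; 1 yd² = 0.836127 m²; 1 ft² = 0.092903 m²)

71.43 m² (already m²)
161.1 ft² × 0.092903 → 14.9667 m²
3.010×10⁴ in² × 0.00064516 → 19.4193 m²
Combined: 71.43 + 14.9667 + 19.4193 = 105.816 m²
In yd²: 105.816 / 0.836127 = 126.555 yd²

126.6 yd²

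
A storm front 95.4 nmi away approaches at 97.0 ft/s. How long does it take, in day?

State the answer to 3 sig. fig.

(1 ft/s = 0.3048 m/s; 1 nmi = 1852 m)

0.0692 day

95.4 nmi × 1852 → 176681 m
97.0 ft/s × 0.3048 → 29.5656 m/s
t = d / v = 176681 m / 29.5656 m/s = 5975.9 s
5975.9 s ÷ (86400 s/day) = 0.0691655 day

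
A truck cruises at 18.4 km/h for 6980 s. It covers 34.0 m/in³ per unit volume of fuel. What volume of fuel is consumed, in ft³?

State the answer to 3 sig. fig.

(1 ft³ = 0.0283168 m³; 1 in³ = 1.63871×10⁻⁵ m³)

0.607 ft³

18.4 km/h → 5.11111 m/s
d = v × t = 5.11111 × 6980 = 35675.5 m
34.0 m/in³ → 2.0748×10⁶ m/m³
V = d / (distance per unit fuel) = 35675.5 / 2.0748×10⁶ = 0.0171947 m³
In ft³: 0.0171947 / 0.0283168 = 0.607226 ft³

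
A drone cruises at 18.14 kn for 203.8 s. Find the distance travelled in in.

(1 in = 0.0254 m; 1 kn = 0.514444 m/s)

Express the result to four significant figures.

18.14 kn × 0.514444 = 9.33201 m/s
d = v × t = 9.33201 m/s × 203.8 s = 1901.86 m
1901.86 m ÷ (0.0254 m/in) = 74876.4 in

7.488×10⁴ in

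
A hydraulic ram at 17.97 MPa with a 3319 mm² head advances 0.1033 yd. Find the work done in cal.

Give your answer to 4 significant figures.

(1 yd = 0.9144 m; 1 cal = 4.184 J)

1346 cal

17.97 MPa → 1.797×10⁷ Pa
3319 mm² → 0.003319 m²
F = P × A = 1.797×10⁷ × 0.003319 = 59642.4 N
0.1033 yd → 0.0944575 m
W = F × d = 59642.4 × 0.0944575 = 5633.67 J
In cal: 5633.67 / 4.184 = 1346.48 cal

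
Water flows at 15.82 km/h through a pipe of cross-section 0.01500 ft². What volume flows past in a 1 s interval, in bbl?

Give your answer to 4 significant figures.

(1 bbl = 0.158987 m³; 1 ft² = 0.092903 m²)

0.03852 bbl

15.82 km/h × (1/3.6) → 4.39444 m/s
0.01500 ft² × 0.092903 → 0.00139354 m²
V = v × A × t = 4.39444 m/s × 0.00139354 m² × 1 s = 0.00612383 m³
0.00612383 m³ ÷ (0.158987 m³/bbl) = 0.0385178 bbl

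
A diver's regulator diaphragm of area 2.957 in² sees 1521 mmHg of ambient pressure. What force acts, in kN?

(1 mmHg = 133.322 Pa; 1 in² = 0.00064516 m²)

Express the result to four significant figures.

1521 mmHg × 133.322 → 202783 Pa
2.957 in² × 0.00064516 → 0.00190774 m²
F = P × A = 202783 Pa × 0.00190774 m² = 386.857 N
386.857 N ÷ (1000 N/kN) = 0.386857 kN

0.3869 kN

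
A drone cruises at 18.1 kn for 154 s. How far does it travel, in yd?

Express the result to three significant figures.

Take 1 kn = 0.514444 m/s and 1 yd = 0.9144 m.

1570 yd

18.1 kn × 0.514444 → 9.31144 m/s
d = v × t = 9.31144 m/s × 154 s = 1433.96 m
1433.96 m ÷ (0.9144 m/yd) = 1568.2 yd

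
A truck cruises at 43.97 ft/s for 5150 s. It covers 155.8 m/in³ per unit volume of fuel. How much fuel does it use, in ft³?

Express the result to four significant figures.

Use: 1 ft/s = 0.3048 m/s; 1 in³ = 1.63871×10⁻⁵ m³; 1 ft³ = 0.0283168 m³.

43.97 ft/s → 13.4021 m/s
d = v × t = 13.4021 × 5150 = 69020.8 m
155.8 m/in³ → 9.50748×10⁶ m/m³
V = d / (distance per unit fuel) = 69020.8 / 9.50748×10⁶ = 0.00725963 m³
In ft³: 0.00725963 / 0.0283168 = 0.256372 ft³

0.2564 ft³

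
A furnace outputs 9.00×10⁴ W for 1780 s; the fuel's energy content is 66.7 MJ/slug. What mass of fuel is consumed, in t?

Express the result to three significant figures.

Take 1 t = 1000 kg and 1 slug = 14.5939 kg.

E = P × t = 90000 × 1780 = 1.602×10⁸ J
66.7 MJ/slug → 4.5704×10⁶ J/kg
m = E / e_s = 1.602×10⁸ / 4.5704×10⁶ = 35.0516 kg
In t: 35.0516 / 1000 = 0.0350516 t

0.0351 t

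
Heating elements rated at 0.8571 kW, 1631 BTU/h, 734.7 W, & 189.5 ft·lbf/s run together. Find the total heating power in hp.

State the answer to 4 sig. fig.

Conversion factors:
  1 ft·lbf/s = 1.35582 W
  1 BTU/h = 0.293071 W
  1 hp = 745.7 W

3.120 hp

0.8571 kW × 1000 = 857.1 W
1631 BTU/h × 0.293071 = 477.999 W
734.7 W (already W)
189.5 ft·lbf/s × 1.35582 = 256.928 W
Sum: 857.1 + 477.999 + 734.7 + 256.928 = 2326.73 W
In hp: 2326.73 / 745.7 = 3.1202 hp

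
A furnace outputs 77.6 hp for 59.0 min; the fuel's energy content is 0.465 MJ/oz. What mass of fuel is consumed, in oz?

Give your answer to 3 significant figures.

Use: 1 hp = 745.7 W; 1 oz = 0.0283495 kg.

441 oz

77.6 hp → 57866.3 W
59.0 min → 3540 s
E = P × t = 57866.3 × 3540 = 2.04847×10⁸ J
0.465 MJ/oz → 1.64024×10⁷ J/kg
m = E / e_s = 2.04847×10⁸ / 1.64024×10⁷ = 12.4888 kg
In oz: 12.4888 / 0.0283495 = 440.53 oz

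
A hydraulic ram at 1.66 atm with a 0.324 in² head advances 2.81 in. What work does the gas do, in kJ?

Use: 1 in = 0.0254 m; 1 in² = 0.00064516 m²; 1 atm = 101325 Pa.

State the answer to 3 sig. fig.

0.00251 kJ

1.66 atm → 168200 Pa
0.324 in² → 2.09032×10⁻⁴ m²
F = P × A = 168200 × 2.09032×10⁻⁴ = 35.1592 N
2.81 in → 0.071374 m
W = F × d = 35.1592 × 0.071374 = 2.50945 J
In kJ: 2.50945 / 1000 = 0.00250945 kJ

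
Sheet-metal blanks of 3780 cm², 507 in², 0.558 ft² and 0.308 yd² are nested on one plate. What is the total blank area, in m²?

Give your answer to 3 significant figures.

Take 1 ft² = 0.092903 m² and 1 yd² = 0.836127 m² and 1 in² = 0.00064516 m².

1.01 m²

3780 cm² × 0.0001 → 0.378 m²
507 in² × 0.00064516 → 0.327096 m²
0.558 ft² × 0.092903 → 0.0518399 m²
0.308 yd² × 0.836127 → 0.257527 m²
Total: 0.378 + 0.327096 + 0.0518399 + 0.257527 = 1.01446 m²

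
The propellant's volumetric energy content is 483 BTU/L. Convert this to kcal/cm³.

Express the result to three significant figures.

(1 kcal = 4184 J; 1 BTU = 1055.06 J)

483 BTU/L × 1055.06 J/BTU ÷ 0.001 m³/L = 5.09594×10⁸ J/m³
5.09594×10⁸ J/m³ ÷ 4184 J/kcal × 10⁻⁶ m³/cm³ = 0.121796 kcal/cm³

0.122 kcal/cm³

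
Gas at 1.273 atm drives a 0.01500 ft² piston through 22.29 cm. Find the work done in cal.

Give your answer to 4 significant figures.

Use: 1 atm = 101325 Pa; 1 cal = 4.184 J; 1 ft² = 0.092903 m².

9.576 cal

1.273 atm → 128987 Pa
0.01500 ft² → 0.00139354 m²
F = P × A = 128987 × 0.00139354 = 179.749 N
22.29 cm → 0.2229 m
W = F × d = 179.749 × 0.2229 = 40.0661 J
In cal: 40.0661 / 4.184 = 9.57603 cal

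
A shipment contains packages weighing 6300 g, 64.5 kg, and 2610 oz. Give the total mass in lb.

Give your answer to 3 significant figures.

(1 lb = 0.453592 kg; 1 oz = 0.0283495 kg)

319 lb

6300 g × 0.001 = 6.3 kg
64.5 kg (already kg)
2610 oz × 0.0283495 = 73.9922 kg
Combined: 6.3 + 64.5 + 73.9922 = 144.792 kg
In lb: 144.792 / 0.453592 = 319.212 lb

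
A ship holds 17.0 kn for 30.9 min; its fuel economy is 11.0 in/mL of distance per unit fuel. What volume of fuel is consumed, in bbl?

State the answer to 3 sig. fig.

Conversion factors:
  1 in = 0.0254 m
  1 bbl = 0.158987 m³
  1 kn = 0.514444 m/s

0.365 bbl

17.0 kn → 8.74555 m/s
30.9 min → 1854 s
d = v × t = 8.74555 × 1854 = 16214.2 m
11.0 in/mL → 279400 m/m³
V = d / (distance per unit fuel) = 16214.2 / 279400 = 0.0580322 m³
In bbl: 0.0580322 / 0.158987 = 0.365012 bbl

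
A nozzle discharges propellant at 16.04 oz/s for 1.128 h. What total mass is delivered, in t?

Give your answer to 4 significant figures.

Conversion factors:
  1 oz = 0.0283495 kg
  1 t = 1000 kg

1.847 t

16.04 oz/s → 0.454726 kg/s
1.128 h → 4060.8 s
m = ṁ × t = 0.454726 × 4060.8 = 1846.55 kg
In t: 1846.55 / 1000 = 1.84655 t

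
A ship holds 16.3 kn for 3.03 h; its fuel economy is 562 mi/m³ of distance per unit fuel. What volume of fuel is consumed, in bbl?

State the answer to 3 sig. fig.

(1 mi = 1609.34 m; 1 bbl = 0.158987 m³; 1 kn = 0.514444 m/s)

0.636 bbl

16.3 kn → 8.38544 m/s
3.03 h → 10908 s
d = v × t = 8.38544 × 10908 = 91468.4 m
562 mi/m³ → 904449 m/m³
V = d / (distance per unit fuel) = 91468.4 / 904449 = 0.101132 m³
In bbl: 0.101132 / 0.158987 = 0.636102 bbl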